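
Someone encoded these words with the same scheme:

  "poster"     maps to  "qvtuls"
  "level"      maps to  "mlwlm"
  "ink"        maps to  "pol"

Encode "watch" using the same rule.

The shift depends on letter class: consonant p→q is +1, but vowel o→v is +7. Two shifts are in play — +7 for a/e/i/o/u, +1 for every other letter.
For watch: w(cons)+1=x, a(vowel)+7=h, t(cons)+1=u, c(cons)+1=d, h(cons)+1=i.

xhudi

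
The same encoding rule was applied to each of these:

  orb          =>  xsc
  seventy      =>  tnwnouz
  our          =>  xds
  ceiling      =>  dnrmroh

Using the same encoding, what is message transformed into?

nnttjhn

The shift depends on letter class: consonant r→s is +1, but vowel o→x is +9. The rule splits by letter class: vowels +9, consonants +1.
On message: m(cons)+1=n, e(vowel)+9=n, s(cons)+1=t, s(cons)+1=t, a(vowel)+9=j, g(cons)+1=h, e(vowel)+9=n.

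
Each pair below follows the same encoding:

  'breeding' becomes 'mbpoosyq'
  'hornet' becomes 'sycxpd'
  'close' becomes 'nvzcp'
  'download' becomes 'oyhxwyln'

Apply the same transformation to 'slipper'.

Shifts by position in breeding: pos 0: b→m (+11), pos 1: r→b (+10), pos 2: e→p (+11), pos 3: e→o (+10) — repeating every 2. The shifts repeat in a cycle of length 2: positions 0,1,… shift by +11, +10, then the pattern repeats.
For slipper: s+11=d, l+10=v, i+11=t, p+10=z, p+11=a, e+10=o, r+11=c.

dvtzaoc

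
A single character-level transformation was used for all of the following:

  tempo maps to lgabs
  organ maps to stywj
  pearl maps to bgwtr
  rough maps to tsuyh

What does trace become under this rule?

ltwog

t(19)→l(11) and e(4)→g(6) fit y≡9x+22 (mod 26); the inverse of 9 mod 26 is 3. Treating letters as 0–25, the rule is x ↦ 9x + 22 (mod 26).
For trace: t(19)→9·19+22≡11=l; r(17)→9·17+22≡19=t; a(0)→9·0+22≡22=w; c(2)→9·2+22≡14=o; e(4)→9·4+22≡6=g (all mod 26).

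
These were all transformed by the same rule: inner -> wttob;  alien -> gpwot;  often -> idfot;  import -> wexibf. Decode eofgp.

metal

i(8)→w(22) and n(13)→t(19) fit y≡15x+6 (mod 26); the inverse of 15 mod 26 is 7. Each letter's alphabet position (a=0..z=25) is mapped through 15·x+6 mod 26 — an affine cipher.
Undoing it on eofgp: e(4)→7·(4−6)≡12=m; o(14)→7·(14−6)≡4=e; f(5)→7·(5−6)≡19=t; g(6)→7·(6−6)≡0=a; p(15)→7·(15−6)≡11=l (all mod 26).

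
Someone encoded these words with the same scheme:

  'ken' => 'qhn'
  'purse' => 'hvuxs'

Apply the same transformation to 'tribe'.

heluw

The output letters match the input read backwards, each shifted +3: ken reversed is nek. Two steps: reverse the string, then apply a Caesar shift of +3.
Applying it to tribe: reverse → ebirt; then shift: e+3=h, b+3=e, i+3=l, r+3=u, t+3=w.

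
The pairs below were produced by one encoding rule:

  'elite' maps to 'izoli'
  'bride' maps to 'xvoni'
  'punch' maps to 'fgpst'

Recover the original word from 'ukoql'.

e(4)→i(8) and l(11)→z(25) fit y≡21x+2 (mod 26); the inverse of 21 mod 26 is 5. Each letter's alphabet position (a=0..z=25) is mapped through 21·x+2 mod 26 — an affine cipher.
Reversing it on ukoql: u(20)→5·(20−2)≡12=m; k(10)→5·(10−2)≡14=o; o(14)→5·(14−2)≡8=i; q(16)→5·(16−2)≡18=s; l(11)→5·(11−2)≡19=t (all mod 26).

moist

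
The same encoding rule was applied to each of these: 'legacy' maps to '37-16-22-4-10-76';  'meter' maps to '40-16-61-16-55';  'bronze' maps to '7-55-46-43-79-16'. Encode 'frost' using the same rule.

19-55-46-58-61

l(#12)→37 and e(#5)→16: differences scale by 3, so n = 3·pos + 1. Each letter becomes 3×(its alphabet position, a=1..z=26) + 1.
On frost: f=6→19, r=18→55, o=15→46, s=19→58, t=20→61.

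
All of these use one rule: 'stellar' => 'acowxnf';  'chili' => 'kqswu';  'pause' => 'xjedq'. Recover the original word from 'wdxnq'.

In stellar: s→a is +8, t→c is +9, e→o is +10, l→w is +11 — the shift increases by 1 each position. Letter i (0-indexed) is shifted by i+8, so successive shifts are 8, 9, 10, ….
Reversing it on wdxnq: w−8=o, d−9=u, x−10=n, n−11=c, q−12=e.

ounce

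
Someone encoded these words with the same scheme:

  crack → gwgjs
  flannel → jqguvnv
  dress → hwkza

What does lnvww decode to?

hippo

In crack: c→g is +4, r→w is +5, a→g is +6, c→j is +7 — the shift increases by 1 each position. Each letter shifts forward by (position + 4), i.e. 4, 5, 6, … — the shift grows by one for each successive letter.
Decoding lnvww: l−4=h, n−5=i, v−6=p, w−7=p, w−8=o.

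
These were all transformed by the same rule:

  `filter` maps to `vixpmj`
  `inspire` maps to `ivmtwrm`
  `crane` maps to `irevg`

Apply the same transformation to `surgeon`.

The output letters match the input read backwards, each shifted +4: filter reversed is retlif. Two steps: reverse the string, then apply a Caesar shift of +4.
For surgeon: reverse → noegrus; then shift: n+4=r, o+4=s, e+4=i, g+4=k, r+4=v, u+4=y, s+4=w.

rsikvyw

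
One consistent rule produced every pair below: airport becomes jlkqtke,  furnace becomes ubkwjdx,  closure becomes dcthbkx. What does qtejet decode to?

potato

a(0)→j(9) and i(8)→l(11) fit y≡23x+9 (mod 26); the inverse of 23 mod 26 is 17. This is an affine cipher: with a=0,…,z=25, each position x becomes (23x+9) mod 26.
Undoing it on qtejet: q(16)→17·(16−9)≡15=p; t(19)→17·(19−9)≡14=o; e(4)→17·(4−9)≡19=t; j(9)→17·(9−9)≡0=a; e(4)→17·(4−9)≡19=t; t(19)→17·(19−9)≡14=o (all mod 26).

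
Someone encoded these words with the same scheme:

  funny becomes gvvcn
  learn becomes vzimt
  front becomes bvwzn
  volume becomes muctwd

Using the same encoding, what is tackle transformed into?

mtskib

The output letters match the input read backwards, each shifted +8: funny reversed is ynnuf. Read the word backwards and shift each letter +8.
On tackle: reverse → elkcat; then shift: e+8=m, l+8=t, k+8=s, c+8=k, a+8=i, t+8=b.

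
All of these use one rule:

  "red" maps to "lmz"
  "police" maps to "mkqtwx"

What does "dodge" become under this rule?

The word is reversed, then every letter is shifted forward by 8.
On dodge: reverse → egdod; then shift: e+8=m, g+8=o, d+8=l, o+8=w, d+8=l.

molwl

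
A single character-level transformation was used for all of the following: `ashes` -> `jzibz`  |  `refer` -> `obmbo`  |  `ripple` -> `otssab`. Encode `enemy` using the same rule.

bwbln

a(0)→j(9) and s(18)→z(25) fit y≡11x+9 (mod 26); the inverse of 11 mod 26 is 19. Each letter's alphabet position (a=0..z=25) is mapped through 11·x+9 mod 26 — an affine cipher.
For enemy: e(4)→11·4+9≡1=b; n(13)→11·13+9≡22=w; e(4)→11·4+9≡1=b; m(12)→11·12+9≡11=l; y(24)→11·24+9≡13=n (all mod 26).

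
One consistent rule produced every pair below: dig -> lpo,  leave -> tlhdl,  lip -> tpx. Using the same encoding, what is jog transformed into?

rvo

The shift depends on letter class: consonant d→l is +8, but vowel i→p is +7. Vowels shift forward by 7 and consonants shift forward by 8.
For jog: j(cons)+8=r, o(vowel)+7=v, g(cons)+8=o.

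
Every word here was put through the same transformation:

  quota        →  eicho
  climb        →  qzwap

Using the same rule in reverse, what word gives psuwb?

begin

Compare letters: q→e is +14, u→i is +14, o→c is +14 — a constant shift. Each letter is shifted forward by 14 in the alphabet (a Caesar shift of +14).
Decoding psuwb: p−14=b, s−14=e, u−14=g, w−14=i, b−14=n.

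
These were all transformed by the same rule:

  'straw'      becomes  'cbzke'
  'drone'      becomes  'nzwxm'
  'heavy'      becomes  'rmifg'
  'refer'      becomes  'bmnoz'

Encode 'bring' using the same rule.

Shifts by position in straw: pos 0: s→c (+10), pos 1: t→b (+8), pos 2: r→z (+8), pos 3: a→k (+10), pos 4: w→e (+8) — repeating every 3. A repeating key of period 3 is used — shifts +10, +8, +8 over and over.
On bring: b+10=l, r+8=z, i+8=q, n+10=x, g+8=o.

lzqxo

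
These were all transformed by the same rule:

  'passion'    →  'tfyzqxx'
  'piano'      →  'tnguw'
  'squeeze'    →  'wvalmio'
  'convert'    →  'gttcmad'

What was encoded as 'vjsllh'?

remedy

In passion: p→t is +4, a→f is +5, s→y is +6, s→z is +7 — the shift increases by 1 each position. Each letter shifts forward by (position + 4), i.e. 4, 5, 6, … — the shift grows by one for each successive letter.
Undoing it on vjsllh: v−4=r, j−5=e, s−6=m, l−7=e, l−8=d, h−9=y.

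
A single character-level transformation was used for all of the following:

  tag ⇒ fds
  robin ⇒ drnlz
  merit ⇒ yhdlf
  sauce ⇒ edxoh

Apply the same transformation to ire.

The shift depends on letter class: consonant t→f is +12, but vowel a→d is +3. The rule splits by letter class: vowels +3, consonants +12.
Applying it to ire: i(vowel)+3=l, r(cons)+12=d, e(vowel)+3=h.

ldh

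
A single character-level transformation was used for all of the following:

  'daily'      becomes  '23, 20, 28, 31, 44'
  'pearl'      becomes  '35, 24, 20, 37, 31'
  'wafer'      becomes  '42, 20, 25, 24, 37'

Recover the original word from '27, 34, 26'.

hog

The number is (letter's place in the alphabet, a=1) + 19.
Decoding 27, 34, 26: 27→(27−19)÷1=8=h, 34→(34−19)÷1=15=o, 26→(26−19)÷1=7=g.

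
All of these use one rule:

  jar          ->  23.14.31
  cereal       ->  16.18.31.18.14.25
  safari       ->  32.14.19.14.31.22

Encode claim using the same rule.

16.25.14.22.26

j is letter #10 and maps to 23: an offset of 13. Letters become their 1-based position plus 13 (so a→14, b→15, …).
For claim: c=3→16, l=12→25, a=1→14, i=9→22, m=13→26.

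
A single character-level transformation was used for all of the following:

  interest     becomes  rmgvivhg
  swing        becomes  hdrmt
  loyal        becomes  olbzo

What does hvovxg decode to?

Each pair mirrors across the alphabet (i↔r, n↔m, t↔g): positions sum to 25. Each letter is replaced by its mirror in the alphabet: a↔z, b↔y, c↔x, and so on (the Atbash cipher).
Decoding hvovxg: h↔s, v↔e, o↔l, v↔e, x↔c, g↔t.

select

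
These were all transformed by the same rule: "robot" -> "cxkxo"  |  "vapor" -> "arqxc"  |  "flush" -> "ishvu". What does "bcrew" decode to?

grand

r(17)→c(2) and o(14)→x(23) fit y≡19x+17 (mod 26); the inverse of 19 mod 26 is 11. This is an affine cipher: with a=0,…,z=25, each position x becomes (19x+17) mod 26.
Decoding bcrew: b(1)→11·(1−17)≡6=g; c(2)→11·(2−17)≡17=r; r(17)→11·(17−17)≡0=a; e(4)→11·(4−17)≡13=n; w(22)→11·(22−17)≡3=d (all mod 26).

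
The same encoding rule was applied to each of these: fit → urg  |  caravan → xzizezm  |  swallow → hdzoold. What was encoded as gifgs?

Each pair mirrors across the alphabet (f↔u, i↔r, t↔g): positions sum to 25. Each letter is replaced by its mirror in the alphabet: a↔z, b↔y, c↔x, and so on (the Atbash cipher).
Decoding gifgs: g↔t, i↔r, f↔u, g↔t, s↔h.

truth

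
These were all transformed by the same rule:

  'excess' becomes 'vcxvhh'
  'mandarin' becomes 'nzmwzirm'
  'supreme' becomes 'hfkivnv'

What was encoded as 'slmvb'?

This is the alphabet-reversal cipher (Atbash): a becomes z, b becomes y, etc.
Undoing it on slmvb: s↔h, l↔o, m↔n, v↔e, b↔y.

honey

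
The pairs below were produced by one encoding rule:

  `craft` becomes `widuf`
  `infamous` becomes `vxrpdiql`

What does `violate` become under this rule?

hwdorly

The output letters match the input read backwards, each shifted +3: craft reversed is tfarc. The word is reversed, then every letter is shifted forward by 3.
On violate: reverse → etaloiv; then shift: e+3=h, t+3=w, a+3=d, l+3=o, o+3=r, i+3=l, v+3=y.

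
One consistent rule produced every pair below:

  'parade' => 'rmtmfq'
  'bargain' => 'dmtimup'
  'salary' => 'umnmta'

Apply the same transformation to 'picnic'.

The shift depends on letter class: consonant p→r is +2, but vowel a→m is +12. Vowels shift forward by 12 and consonants shift forward by 2.
On picnic: p(cons)+2=r, i(vowel)+12=u, c(cons)+2=e, n(cons)+2=p, i(vowel)+12=u, c(cons)+2=e.

ruepue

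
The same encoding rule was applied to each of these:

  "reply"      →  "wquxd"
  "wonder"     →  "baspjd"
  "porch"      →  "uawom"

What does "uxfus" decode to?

plain

Shifts by position in reply: pos 0: r→w (+5), pos 1: e→q (+12), pos 2: p→u (+5), pos 3: l→x (+12) — repeating every 2. The shifts repeat in a cycle of length 2: positions 0,1,… shift by +5, +12, then the pattern repeats.
Decoding uxfus: u−5=p, x−12=l, f−5=a, u−12=i, s−5=n.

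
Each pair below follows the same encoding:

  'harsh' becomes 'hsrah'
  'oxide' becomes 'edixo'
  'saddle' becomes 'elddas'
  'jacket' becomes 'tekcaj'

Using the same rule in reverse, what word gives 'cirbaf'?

The output letters match the input read backwards: harsh reversed is hsrah. It's just the letters in reverse order.
Decoding cirbaf: then reverse → fabric.

fabric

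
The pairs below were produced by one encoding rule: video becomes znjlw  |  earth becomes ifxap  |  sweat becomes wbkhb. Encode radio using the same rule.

vfjpw

In video: v→z is +4, i→n is +5, d→j is +6, e→l is +7 — the shift increases by 1 each position. The shift increases by 1 at each position, starting from +4: 4, 5, 6, ….
For radio: r+4=v, a+5=f, d+6=j, i+7=p, o+8=w.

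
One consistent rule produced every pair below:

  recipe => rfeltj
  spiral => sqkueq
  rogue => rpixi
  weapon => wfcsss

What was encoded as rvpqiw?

In recipe: r→r is +0, e→f is +1, c→e is +2, i→l is +3 — the shift increases by 1 each position. The shift increases by 1 at each position, starting from +0: 0, 1, 2, ….
Decoding rvpqiw: r−0=r, v−1=u, p−2=n, q−3=n, i−4=e, w−5=r.

runner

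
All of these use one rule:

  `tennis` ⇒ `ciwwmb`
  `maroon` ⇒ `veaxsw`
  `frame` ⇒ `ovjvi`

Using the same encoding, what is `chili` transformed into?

llrum

Shifts by position in tennis: pos 0: t→c (+9), pos 1: e→i (+4), pos 2: n→w (+9), pos 3: n→w (+9), pos 4: i→m (+4), pos 5: s→b (+9) — repeating every 3. A repeating key of period 3 is used — shifts +9, +4, +9 over and over.
On chili: c+9=l, h+4=l, i+9=r, l+9=u, i+4=m.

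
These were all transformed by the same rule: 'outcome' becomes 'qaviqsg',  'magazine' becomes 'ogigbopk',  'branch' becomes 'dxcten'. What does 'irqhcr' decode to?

Shifts by position in outcome: pos 0: o→q (+2), pos 1: u→a (+6), pos 2: t→v (+2), pos 3: c→i (+6) — repeating every 2. The shifts repeat in a cycle of length 2: positions 0,1,… shift by +2, +6, then the pattern repeats.
Decoding irqhcr: i−2=g, r−6=l, q−2=o, h−6=b, c−2=a, r−6=l.

global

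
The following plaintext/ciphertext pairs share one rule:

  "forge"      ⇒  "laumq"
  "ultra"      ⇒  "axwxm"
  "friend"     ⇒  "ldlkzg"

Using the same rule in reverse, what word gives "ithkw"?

cheek

It's a Vigenère-style cipher with numeric key [6,12,3]: position i shifts by key[i mod 3].
Reversing it on ithkw: i−6=c, t−12=h, h−3=e, k−6=e, w−12=k.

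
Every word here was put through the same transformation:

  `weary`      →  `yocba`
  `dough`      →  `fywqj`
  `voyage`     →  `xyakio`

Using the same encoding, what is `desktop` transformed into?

Shifts by position in weary: pos 0: w→y (+2), pos 1: e→o (+10), pos 2: a→c (+2), pos 3: r→b (+10) — repeating every 2. A repeating key of period 2 is used — shifts +2, +10 over and over.
Applying it to desktop: d+2=f, e+10=o, s+2=u, k+10=u, t+2=v, o+10=y, p+2=r.

fouuvyr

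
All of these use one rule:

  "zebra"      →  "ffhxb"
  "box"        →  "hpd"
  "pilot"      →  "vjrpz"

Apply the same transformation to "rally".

xbrre

The shift depends on letter class: consonant z→f is +6, but vowel e→f is +1. The rule splits by letter class: vowels +1, consonants +6.
Applying it to rally: r(cons)+6=x, a(vowel)+1=b, l(cons)+6=r, l(cons)+6=r, y(cons)+6=e.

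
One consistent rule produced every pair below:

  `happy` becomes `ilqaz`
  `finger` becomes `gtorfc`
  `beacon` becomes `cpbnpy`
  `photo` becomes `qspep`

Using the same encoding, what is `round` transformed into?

szvye

A repeating key of period 2 is used — shifts +1, +11 over and over.
Applying it to round: r+1=s, o+11=z, u+1=v, n+11=y, d+1=e.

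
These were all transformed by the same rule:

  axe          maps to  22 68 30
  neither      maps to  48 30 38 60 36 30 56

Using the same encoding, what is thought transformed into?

60 36 50 62 34 36 60

a(#1)→22 and x(#24)→68: differences scale by 2, so n = 2·pos + 20. With a=1..z=26, the number is 2·pos + 20.
On thought: t=20→60, h=8→36, o=15→50, u=21→62, g=7→34, h=8→36, t=20→60.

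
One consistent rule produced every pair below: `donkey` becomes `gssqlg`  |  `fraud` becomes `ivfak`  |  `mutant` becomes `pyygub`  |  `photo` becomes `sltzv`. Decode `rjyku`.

Each letter shifts forward by (position + 3), i.e. 3, 4, 5, … — the shift grows by one for each successive letter.
Reversing it on rjyku: r−3=o, j−4=f, y−5=t, k−6=e, u−7=n.

often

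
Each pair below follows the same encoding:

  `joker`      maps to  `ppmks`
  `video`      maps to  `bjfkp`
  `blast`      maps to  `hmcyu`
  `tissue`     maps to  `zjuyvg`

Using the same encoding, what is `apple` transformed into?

Shifts by position in joker: pos 0: j→p (+6), pos 1: o→p (+1), pos 2: k→m (+2), pos 3: e→k (+6), pos 4: r→s (+1) — repeating every 3. It's a Vigenère-style cipher with numeric key [6,1,2]: position i shifts by key[i mod 3].
For apple: a+6=g, p+1=q, p+2=r, l+6=r, e+1=f.

gqrrf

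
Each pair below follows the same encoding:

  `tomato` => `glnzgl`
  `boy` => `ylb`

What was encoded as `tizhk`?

Each pair mirrors across the alphabet (t↔g, o↔l, m↔n): positions sum to 25. Letters are reflected about the middle of the alphabet (position → 25−position): Atbash.
Reversing it on tizhk: t↔g, i↔r, z↔a, h↔s, k↔p.

grasp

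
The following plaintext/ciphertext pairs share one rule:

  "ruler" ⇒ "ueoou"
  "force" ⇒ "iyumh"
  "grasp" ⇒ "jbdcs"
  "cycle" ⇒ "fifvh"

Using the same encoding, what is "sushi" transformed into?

vevrl

Shifts by position in ruler: pos 0: r→u (+3), pos 1: u→e (+10), pos 2: l→o (+3), pos 3: e→o (+10) — repeating every 2. It's a Vigenère-style cipher with numeric key [3,10]: position i shifts by key[i mod 2].
For sushi: s+3=v, u+10=e, s+3=v, h+10=r, i+3=l.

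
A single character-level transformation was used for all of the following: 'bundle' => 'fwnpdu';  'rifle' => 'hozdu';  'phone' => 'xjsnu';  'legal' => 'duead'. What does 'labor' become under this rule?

b(1)→f(5) and u(20)→w(22) fit y≡5x+0 (mod 26); the inverse of 5 mod 26 is 21. Each letter's alphabet position (a=0..z=25) is mapped through 5·x+0 mod 26 — an affine cipher.
On labor: l(11)→5·11+0≡3=d; a(0)→5·0+0≡0=a; b(1)→5·1+0≡5=f; o(14)→5·14+0≡18=s; r(17)→5·17+0≡7=h (all mod 26).

dafsh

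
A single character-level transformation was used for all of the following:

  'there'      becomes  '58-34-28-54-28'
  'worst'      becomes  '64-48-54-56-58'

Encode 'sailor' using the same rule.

t(#20)→58 and h(#8)→34: differences scale by 2, so n = 2·pos + 18. With a=1..z=26, the number is 2·pos + 18.
Applying it to sailor: s=19→56, a=1→20, i=9→36, l=12→42, o=15→48, r=18→54.

56-20-36-42-48-54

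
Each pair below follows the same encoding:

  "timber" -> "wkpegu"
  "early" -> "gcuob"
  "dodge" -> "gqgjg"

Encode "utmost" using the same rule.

The shift depends on letter class: consonant t→w is +3, but vowel i→k is +2. Two shifts are in play — +2 for a/e/i/o/u, +3 for every other letter.
On utmost: u(vowel)+2=w, t(cons)+3=w, m(cons)+3=p, o(vowel)+2=q, s(cons)+3=v, t(cons)+3=w.

wwpqvw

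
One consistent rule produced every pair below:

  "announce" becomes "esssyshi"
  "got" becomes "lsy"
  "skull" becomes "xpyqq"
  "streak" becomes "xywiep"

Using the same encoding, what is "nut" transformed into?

The shift depends on letter class: consonant n→s is +5, but vowel a→e is +4. The rule splits by letter class: vowels +4, consonants +5.
On nut: n(cons)+5=s, u(vowel)+4=y, t(cons)+5=y.

syy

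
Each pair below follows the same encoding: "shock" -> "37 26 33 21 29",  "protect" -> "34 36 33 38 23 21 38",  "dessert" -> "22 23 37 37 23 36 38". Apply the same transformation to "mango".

Letters become their 1-based position plus 18 (so a→19, b→20, …).
On mango: m=13→31, a=1→19, n=14→32, g=7→25, o=15→33.

31 19 32 25 33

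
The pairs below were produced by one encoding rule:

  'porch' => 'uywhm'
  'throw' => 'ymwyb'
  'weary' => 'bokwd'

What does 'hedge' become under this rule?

The shift depends on letter class: consonant p→u is +5, but vowel o→y is +10. The rule splits by letter class: vowels +10, consonants +5.
Applying it to hedge: h(cons)+5=m, e(vowel)+10=o, d(cons)+5=i, g(cons)+5=l, e(vowel)+10=o.

moilo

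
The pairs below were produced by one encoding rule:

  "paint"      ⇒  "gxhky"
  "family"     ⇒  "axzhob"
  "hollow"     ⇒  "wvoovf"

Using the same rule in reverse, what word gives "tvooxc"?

collar

p(15)→g(6) and a(0)→x(23) fit y≡11x+23 (mod 26); the inverse of 11 mod 26 is 19. Treating letters as 0–25, the rule is x ↦ 11x + 23 (mod 26).
Decoding tvooxc: t(19)→19·(19−23)≡2=c; v(21)→19·(21−23)≡14=o; o(14)→19·(14−23)≡11=l; o(14)→19·(14−23)≡11=l; x(23)→19·(23−23)≡0=a; c(2)→19·(2−23)≡17=r (all mod 26).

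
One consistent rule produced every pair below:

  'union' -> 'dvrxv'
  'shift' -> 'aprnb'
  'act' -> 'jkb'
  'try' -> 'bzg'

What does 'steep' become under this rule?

abnnx

The shift depends on letter class: consonant n→v is +8, but vowel u→d is +9. The rule splits by letter class: vowels +9, consonants +8.
On steep: s(cons)+8=a, t(cons)+8=b, e(vowel)+9=n, e(vowel)+9=n, p(cons)+8=x.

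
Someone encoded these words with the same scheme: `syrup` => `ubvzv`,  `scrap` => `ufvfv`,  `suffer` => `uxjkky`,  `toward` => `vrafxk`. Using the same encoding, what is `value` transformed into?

xdpzk

In syrup: s→u is +2, y→b is +3, r→v is +4, u→z is +5 — the shift increases by 1 each position. Each letter shifts forward by (position + 2), i.e. 2, 3, 4, … — the shift grows by one for each successive letter.
For value: v+2=x, a+3=d, l+4=p, u+5=z, e+6=k.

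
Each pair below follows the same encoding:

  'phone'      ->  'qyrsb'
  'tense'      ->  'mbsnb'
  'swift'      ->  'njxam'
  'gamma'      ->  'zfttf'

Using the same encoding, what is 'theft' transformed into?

p(15)→q(16) and h(7)→y(24) fit y≡25x+5 (mod 26); the inverse of 25 mod 26 is 25. This is an affine cipher: with a=0,…,z=25, each position x becomes (25x+5) mod 26.
Applying it to theft: t(19)→25·19+5≡12=m; h(7)→25·7+5≡24=y; e(4)→25·4+5≡1=b; f(5)→25·5+5≡0=a; t(19)→25·19+5≡12=m (all mod 26).

mybam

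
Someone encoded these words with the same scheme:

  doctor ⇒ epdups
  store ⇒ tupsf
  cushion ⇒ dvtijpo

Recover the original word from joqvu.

Compare letters: d→e is +1, o→p is +1, c→d is +1 — a constant shift. It's a constant shift of +1 (ROT1).
Decoding joqvu: j−1=i, o−1=n, q−1=p, v−1=u, u−1=t.

input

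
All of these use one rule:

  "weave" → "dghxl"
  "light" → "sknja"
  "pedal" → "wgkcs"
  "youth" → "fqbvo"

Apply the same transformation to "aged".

hilf

Shifts by position in weave: pos 0: w→d (+7), pos 1: e→g (+2), pos 2: a→h (+7), pos 3: v→x (+2) — repeating every 2. It's a Vigenère-style cipher with numeric key [7,2]: position i shifts by key[i mod 2].
For aged: a+7=h, g+2=i, e+7=l, d+2=f.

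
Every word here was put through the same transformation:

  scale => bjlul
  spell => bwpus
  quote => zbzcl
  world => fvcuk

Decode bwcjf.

spray

Shifts by position in scale: pos 0: s→b (+9), pos 1: c→j (+7), pos 2: a→l (+11), pos 3: l→u (+9), pos 4: e→l (+7) — repeating every 3. A repeating key of period 3 is used — shifts +9, +7, +11 over and over.
Undoing it on bwcjf: b−9=s, w−7=p, c−11=r, j−9=a, f−7=y.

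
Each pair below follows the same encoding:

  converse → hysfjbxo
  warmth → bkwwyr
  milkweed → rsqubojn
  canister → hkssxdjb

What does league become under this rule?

qofqzo

Shifts by position in converse: pos 0: c→h (+5), pos 1: o→y (+10), pos 2: n→s (+5), pos 3: v→f (+10) — repeating every 2. A repeating key of period 2 is used — shifts +5, +10 over and over.
On league: l+5=q, e+10=o, a+5=f, g+10=q, u+5=z, e+10=o.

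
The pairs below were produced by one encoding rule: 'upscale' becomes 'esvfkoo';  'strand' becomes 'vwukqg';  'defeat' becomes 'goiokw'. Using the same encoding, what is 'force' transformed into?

iyufo

The shift depends on letter class: consonant p→s is +3, but vowel u→e is +10. Two shifts are in play — +10 for a/e/i/o/u, +3 for every other letter.
On force: f(cons)+3=i, o(vowel)+10=y, r(cons)+3=u, c(cons)+3=f, e(vowel)+10=o.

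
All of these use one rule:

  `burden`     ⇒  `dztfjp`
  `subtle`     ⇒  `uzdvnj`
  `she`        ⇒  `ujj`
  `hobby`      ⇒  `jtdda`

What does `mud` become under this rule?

The shift depends on letter class: consonant b→d is +2, but vowel u→z is +5. Vowels shift forward by 5 and consonants shift forward by 2.
For mud: m(cons)+2=o, u(vowel)+5=z, d(cons)+2=f.

ozf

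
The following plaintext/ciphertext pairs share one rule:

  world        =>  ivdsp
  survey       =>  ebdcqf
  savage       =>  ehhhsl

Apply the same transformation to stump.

The shifts repeat in a cycle of length 2: positions 0,1,… shift by +12, +7, then the pattern repeats.
For stump: s+12=e, t+7=a, u+12=g, m+7=t, p+12=b.

eagtb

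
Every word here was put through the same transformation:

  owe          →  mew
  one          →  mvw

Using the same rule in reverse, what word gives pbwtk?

The output letters match the input read backwards, each shifted +8: owe reversed is ewo. Two steps: reverse the string, then apply a Caesar shift of +8.
Reversing it on pbwtk: shift back: p−8=h, b−8=t, w−8=o, t−8=l, k−8=c → htolc; then reverse → cloth.

cloth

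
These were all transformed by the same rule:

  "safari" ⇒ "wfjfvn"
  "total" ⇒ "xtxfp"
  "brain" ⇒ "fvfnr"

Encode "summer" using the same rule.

The shift depends on letter class: consonant s→w is +4, but vowel a→f is +5. Two shifts are in play — +5 for a/e/i/o/u, +4 for every other letter.
For summer: s(cons)+4=w, u(vowel)+5=z, m(cons)+4=q, m(cons)+4=q, e(vowel)+5=j, r(cons)+4=v.

wzqqjv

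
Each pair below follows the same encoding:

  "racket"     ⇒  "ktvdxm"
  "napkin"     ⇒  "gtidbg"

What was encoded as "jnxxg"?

queen

Every letter moves 19 places later in the alphabet, wrapping around z→a.
Reversing it on jnxxg: j−19=q, n−19=u, x−19=e, x−19=e, g−19=n.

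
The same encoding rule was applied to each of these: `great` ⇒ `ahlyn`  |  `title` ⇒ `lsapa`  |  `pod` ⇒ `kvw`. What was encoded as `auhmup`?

infant

The output letters match the input read backwards, each shifted +7: great reversed is taerg. The word is reversed, then every letter is shifted forward by 7.
Reversing it on auhmup: shift back: a−7=t, u−7=n, h−7=a, m−7=f, u−7=n, p−7=i → tnafni; then reverse → infant.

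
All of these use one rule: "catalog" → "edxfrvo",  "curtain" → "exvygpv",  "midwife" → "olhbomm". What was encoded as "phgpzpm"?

In catalog: c→e is +2, a→d is +3, t→x is +4, a→f is +5 — the shift increases by 1 each position. Letter i (0-indexed) is shifted by i+2, so successive shifts are 2, 3, 4, ….
Decoding phgpzpm: p−2=n, h−3=e, g−4=c, p−5=k, z−6=t, p−7=i, m−8=e.

necktie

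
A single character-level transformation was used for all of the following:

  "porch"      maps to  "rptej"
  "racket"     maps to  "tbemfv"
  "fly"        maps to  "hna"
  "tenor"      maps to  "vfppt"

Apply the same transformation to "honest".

jppfuv

The shift depends on letter class: consonant p→r is +2, but vowel o→p is +1. Two shifts are in play — +1 for a/e/i/o/u, +2 for every other letter.
For honest: h(cons)+2=j, o(vowel)+1=p, n(cons)+2=p, e(vowel)+1=f, s(cons)+2=u, t(cons)+2=v.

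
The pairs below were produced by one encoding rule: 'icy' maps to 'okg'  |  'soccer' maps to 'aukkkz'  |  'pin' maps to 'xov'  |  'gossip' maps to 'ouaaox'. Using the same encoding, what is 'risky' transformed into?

zoasg

The shift depends on letter class: consonant c→k is +8, but vowel i→o is +6. The rule splits by letter class: vowels +6, consonants +8.
For risky: r(cons)+8=z, i(vowel)+6=o, s(cons)+8=a, k(cons)+8=s, y(cons)+8=g.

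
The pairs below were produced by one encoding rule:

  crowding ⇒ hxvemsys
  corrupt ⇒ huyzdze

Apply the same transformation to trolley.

yxvtuoj

In crowding: c→h is +5, r→x is +6, o→v is +7, w→e is +8 — the shift increases by 1 each position. The shift increases by 1 at each position, starting from +5: 5, 6, 7, ….
Applying it to trolley: t+5=y, r+6=x, o+7=v, l+8=t, l+9=u, e+10=o, y+11=j.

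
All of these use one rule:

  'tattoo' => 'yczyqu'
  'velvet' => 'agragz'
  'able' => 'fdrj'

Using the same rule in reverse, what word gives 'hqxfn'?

The shifts repeat in a cycle of length 3: positions 0,1,… shift by +5, +2, +6, then the pattern repeats.
Reversing it on hqxfn: h−5=c, q−2=o, x−6=r, f−5=a, n−2=l.

coral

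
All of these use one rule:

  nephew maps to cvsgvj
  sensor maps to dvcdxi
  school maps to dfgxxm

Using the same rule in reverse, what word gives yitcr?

n(13)→c(2) and e(4)→v(21) fit y≡21x+15 (mod 26); the inverse of 21 mod 26 is 5. This is an affine cipher: with a=0,…,z=25, each position x becomes (21x+15) mod 26.
Decoding yitcr: y(24)→5·(24−15)≡19=t; i(8)→5·(8−15)≡17=r; t(19)→5·(19−15)≡20=u; c(2)→5·(2−15)≡13=n; r(17)→5·(17−15)≡10=k (all mod 26).

trunk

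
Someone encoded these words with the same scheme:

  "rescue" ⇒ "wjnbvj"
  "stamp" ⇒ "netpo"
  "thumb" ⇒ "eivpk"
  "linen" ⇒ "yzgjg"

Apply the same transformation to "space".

Treating letters as 0–25, the rule is x ↦ 17x + 19 (mod 26).
Applying it to space: s(18)→17·18+19≡13=n; p(15)→17·15+19≡14=o; a(0)→17·0+19≡19=t; c(2)→17·2+19≡1=b; e(4)→17·4+19≡9=j (all mod 26).

notbj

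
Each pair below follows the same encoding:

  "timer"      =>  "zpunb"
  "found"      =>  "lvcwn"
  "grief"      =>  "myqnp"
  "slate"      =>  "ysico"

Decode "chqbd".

In timer: t→z is +6, i→p is +7, m→u is +8, e→n is +9 — the shift increases by 1 each position. Each letter shifts forward by (position + 6), i.e. 6, 7, 8, … — the shift grows by one for each successive letter.
Decoding chqbd: c−6=w, h−7=a, q−8=i, b−9=s, d−10=t.

waist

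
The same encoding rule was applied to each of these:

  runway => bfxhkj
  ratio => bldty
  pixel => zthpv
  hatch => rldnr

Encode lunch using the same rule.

vfxnr

Shifts by position in runway: pos 0: r→b (+10), pos 1: u→f (+11), pos 2: n→x (+10), pos 3: w→h (+11) — repeating every 2. A repeating key of period 2 is used — shifts +10, +11 over and over.
On lunch: l+10=v, u+11=f, n+10=x, c+11=n, h+10=r.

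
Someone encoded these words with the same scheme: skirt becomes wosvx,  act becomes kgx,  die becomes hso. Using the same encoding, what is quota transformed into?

ueyxk

The shift depends on letter class: consonant s→w is +4, but vowel i→s is +10. Vowels shift forward by 10 and consonants shift forward by 4.
For quota: q(cons)+4=u, u(vowel)+10=e, o(vowel)+10=y, t(cons)+4=x, a(vowel)+10=k.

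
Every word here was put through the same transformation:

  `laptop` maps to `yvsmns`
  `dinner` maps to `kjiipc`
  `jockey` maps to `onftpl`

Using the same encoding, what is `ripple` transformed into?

cjssyp

l(11)→y(24) and a(0)→v(21) fit y≡5x+21 (mod 26); the inverse of 5 mod 26 is 21. This is an affine cipher: with a=0,…,z=25, each position x becomes (5x+21) mod 26.
Applying it to ripple: r(17)→5·17+21≡2=c; i(8)→5·8+21≡9=j; p(15)→5·15+21≡18=s; p(15)→5·15+21≡18=s; l(11)→5·11+21≡24=y; e(4)→5·4+21≡15=p (all mod 26).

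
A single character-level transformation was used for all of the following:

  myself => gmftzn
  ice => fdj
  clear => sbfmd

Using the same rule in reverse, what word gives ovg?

The output letters match the input read backwards, each shifted +1: myself reversed is flesym. Two steps: reverse the string, then apply a Caesar shift of +1.
Reversing it on ovg: shift back: o−1=n, v−1=u, g−1=f → nuf; then reverse → fun.

fun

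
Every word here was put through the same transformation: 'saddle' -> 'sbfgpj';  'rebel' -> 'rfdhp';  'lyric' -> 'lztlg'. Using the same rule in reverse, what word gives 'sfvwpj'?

settle

Letter i (0-indexed) is shifted by i+0, so successive shifts are 0, 1, 2, ….
Decoding sfvwpj: s−0=s, f−1=e, v−2=t, w−3=t, p−4=l, j−5=e.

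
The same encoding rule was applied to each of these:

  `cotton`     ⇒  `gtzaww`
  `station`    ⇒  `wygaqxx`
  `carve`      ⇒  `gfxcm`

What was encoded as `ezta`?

aunt

Letter i (0-indexed) is shifted by i+4, so successive shifts are 4, 5, 6, ….
Decoding ezta: e−4=a, z−5=u, t−6=n, a−7=t.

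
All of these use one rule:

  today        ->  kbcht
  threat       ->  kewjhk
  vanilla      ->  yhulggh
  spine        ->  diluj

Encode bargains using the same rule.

t(19)→k(10) and o(14)→b(1) fit y≡7x+7 (mod 26); the inverse of 7 mod 26 is 15. Each letter's alphabet position (a=0..z=25) is mapped through 7·x+7 mod 26 — an affine cipher.
For bargains: b(1)→7·1+7≡14=o; a(0)→7·0+7≡7=h; r(17)→7·17+7≡22=w; g(6)→7·6+7≡23=x; a(0)→7·0+7≡7=h; i(8)→7·8+7≡11=l; n(13)→7·13+7≡20=u; s(18)→7·18+7≡3=d (all mod 26).

ohwxhlud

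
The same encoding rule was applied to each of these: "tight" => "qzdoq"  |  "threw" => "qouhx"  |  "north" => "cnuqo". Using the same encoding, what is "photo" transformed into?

Treating letters as 0–25, the rule is x ↦ 11x + 15 (mod 26).
For photo: p(15)→11·15+15≡24=y; h(7)→11·7+15≡14=o; o(14)→11·14+15≡13=n; t(19)→11·19+15≡16=q; o(14)→11·14+15≡13=n (all mod 26).

yonqn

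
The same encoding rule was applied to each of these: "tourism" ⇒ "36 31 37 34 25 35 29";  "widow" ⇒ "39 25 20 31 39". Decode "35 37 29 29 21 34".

summer

t is letter #20 and maps to 36: an offset of 16. Letters become their 1-based position plus 16 (so a→17, b→18, …).
Undoing it on 35 37 29 29 21 34: 35→(35−16)÷1=19=s, 37→(37−16)÷1=21=u, 29→(29−16)÷1=13=m, 29→(29−16)÷1=13=m, 21→(21−16)÷1=5=e, 34→(34−16)÷1=18=r.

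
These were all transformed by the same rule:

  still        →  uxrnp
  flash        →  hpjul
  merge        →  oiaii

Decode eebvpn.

The shifts repeat in a cycle of length 3: positions 0,1,… shift by +2, +4, +9, then the pattern repeats.
Undoing it on eebvpn: e−2=c, e−4=a, b−9=s, v−2=t, p−4=l, n−9=e.

castle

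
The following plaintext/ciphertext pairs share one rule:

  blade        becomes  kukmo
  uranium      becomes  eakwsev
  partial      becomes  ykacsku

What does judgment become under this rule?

sempvowc

The shift depends on letter class: consonant b→k is +9, but vowel a→k is +10. Two shifts are in play — +10 for a/e/i/o/u, +9 for every other letter.
For judgment: j(cons)+9=s, u(vowel)+10=e, d(cons)+9=m, g(cons)+9=p, m(cons)+9=v, e(vowel)+10=o, n(cons)+9=w, t(cons)+9=c.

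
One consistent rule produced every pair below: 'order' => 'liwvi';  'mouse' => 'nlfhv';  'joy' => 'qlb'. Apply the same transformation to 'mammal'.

nznnzo

Each pair mirrors across the alphabet (o↔l, r↔i, d↔w): positions sum to 25. This is the alphabet-reversal cipher (Atbash): a becomes z, b becomes y, etc.
For mammal: m↔n, a↔z, m↔n, m↔n, a↔z, l↔o.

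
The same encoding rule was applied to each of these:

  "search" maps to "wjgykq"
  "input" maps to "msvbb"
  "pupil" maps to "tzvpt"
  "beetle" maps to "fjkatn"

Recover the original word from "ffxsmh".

barley

In search: s→w is +4, e→j is +5, a→g is +6, r→y is +7 — the shift increases by 1 each position. Each letter shifts forward by (position + 4), i.e. 4, 5, 6, … — the shift grows by one for each successive letter.
Reversing it on ffxsmh: f−4=b, f−5=a, x−6=r, s−7=l, m−8=e, h−9=y.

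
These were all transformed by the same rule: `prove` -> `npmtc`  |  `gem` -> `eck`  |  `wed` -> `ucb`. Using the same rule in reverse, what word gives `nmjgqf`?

Compare letters: p→n is +24, r→p is +24, o→m is +24 — a constant shift. It's a constant shift of +24 (ROT24).
Decoding nmjgqf: n−24=p, m−24=o, j−24=l, g−24=i, q−24=s, f−24=h.

polish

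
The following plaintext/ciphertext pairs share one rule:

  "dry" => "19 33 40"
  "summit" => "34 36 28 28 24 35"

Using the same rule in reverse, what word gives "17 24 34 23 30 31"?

d is letter #4 and maps to 19: an offset of 15. Each letter is replaced by its alphabet position (a=1..z=26) + 15.
Decoding 17 24 34 23 30 31: 17→(17−15)÷1=2=b, 24→(24−15)÷1=9=i, 34→(34−15)÷1=19=s, 23→(23−15)÷1=8=h, 30→(30−15)÷1=15=o, 31→(31−15)÷1=16=p.

bishop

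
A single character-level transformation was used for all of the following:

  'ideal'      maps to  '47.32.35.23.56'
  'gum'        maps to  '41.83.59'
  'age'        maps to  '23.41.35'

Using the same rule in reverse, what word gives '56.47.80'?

With a=1..z=26, the number is 3·pos + 20.
Undoing it on 56.47.80: 56→(56−20)÷3=12=l, 47→(47−20)÷3=9=i, 80→(80−20)÷3=20=t.

lit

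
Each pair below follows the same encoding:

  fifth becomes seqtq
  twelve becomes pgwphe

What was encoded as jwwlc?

The output letters match the input read backwards, each shifted +11: fifth reversed is htfif. Read the word backwards and shift each letter +11.
Decoding jwwlc: shift back: j−11=y, w−11=l, w−11=l, l−11=a, c−11=r → yllar; then reverse → rally.

rally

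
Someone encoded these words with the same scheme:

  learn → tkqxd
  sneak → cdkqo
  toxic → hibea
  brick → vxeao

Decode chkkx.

Each letter's alphabet position (a=0..z=25) is mapped through 5·x+16 mod 26 — an affine cipher.
Decoding chkkx: c(2)→21·(2−16)≡18=s; h(7)→21·(7−16)≡19=t; k(10)→21·(10−16)≡4=e; k(10)→21·(10−16)≡4=e; x(23)→21·(23−16)≡17=r (all mod 26).

steer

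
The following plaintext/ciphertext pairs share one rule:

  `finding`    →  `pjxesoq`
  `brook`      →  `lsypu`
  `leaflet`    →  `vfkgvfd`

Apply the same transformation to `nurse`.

xvbto

Shifts by position in finding: pos 0: f→p (+10), pos 1: i→j (+1), pos 2: n→x (+10), pos 3: d→e (+1) — repeating every 2. The shifts repeat in a cycle of length 2: positions 0,1,… shift by +10, +1, then the pattern repeats.
Applying it to nurse: n+10=x, u+1=v, r+10=b, s+1=t, e+10=o.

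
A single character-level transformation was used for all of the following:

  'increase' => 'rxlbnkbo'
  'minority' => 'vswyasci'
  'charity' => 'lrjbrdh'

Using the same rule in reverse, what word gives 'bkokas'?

The shifts repeat in a cycle of length 2: positions 0,1,… shift by +9, +10, then the pattern repeats.
Undoing it on bkokas: b−9=s, k−10=a, o−9=f, k−10=a, a−9=r, s−10=i.

safari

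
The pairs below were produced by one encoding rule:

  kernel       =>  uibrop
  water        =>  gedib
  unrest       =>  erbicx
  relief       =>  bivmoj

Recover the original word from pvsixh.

Shifts by position in kernel: pos 0: k→u (+10), pos 1: e→i (+4), pos 2: r→b (+10), pos 3: n→r (+4) — repeating every 2. The shifts repeat in a cycle of length 2: positions 0,1,… shift by +10, +4, then the pattern repeats.
Undoing it on pvsixh: p−10=f, v−4=r, s−10=i, i−4=e, x−10=n, h−4=d.

friend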